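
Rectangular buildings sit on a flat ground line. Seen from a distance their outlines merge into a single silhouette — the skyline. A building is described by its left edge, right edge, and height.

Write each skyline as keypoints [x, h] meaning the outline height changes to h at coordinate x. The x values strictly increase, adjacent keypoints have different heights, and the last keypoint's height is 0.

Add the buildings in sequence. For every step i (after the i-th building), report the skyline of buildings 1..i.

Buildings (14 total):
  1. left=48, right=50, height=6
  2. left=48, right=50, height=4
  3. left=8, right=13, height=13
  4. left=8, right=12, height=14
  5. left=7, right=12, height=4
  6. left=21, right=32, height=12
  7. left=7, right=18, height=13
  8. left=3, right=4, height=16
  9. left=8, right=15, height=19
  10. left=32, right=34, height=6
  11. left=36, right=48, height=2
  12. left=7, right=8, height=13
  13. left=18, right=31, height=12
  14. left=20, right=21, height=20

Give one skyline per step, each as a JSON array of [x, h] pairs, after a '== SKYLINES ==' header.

== SKYLINES ==
[[48,6],[50,0]]
[[48,6],[50,0]]
[[8,13],[13,0],[48,6],[50,0]]
[[8,14],[12,13],[13,0],[48,6],[50,0]]
[[7,4],[8,14],[12,13],[13,0],[48,6],[50,0]]
[[7,4],[8,14],[12,13],[13,0],[21,12],[32,0],[48,6],[50,0]]
[[7,13],[8,14],[12,13],[18,0],[21,12],[32,0],[48,6],[50,0]]
[[3,16],[4,0],[7,13],[8,14],[12,13],[18,0],[21,12],[32,0],[48,6],[50,0]]
[[3,16],[4,0],[7,13],[8,19],[15,13],[18,0],[21,12],[32,0],[48,6],[50,0]]
[[3,16],[4,0],[7,13],[8,19],[15,13],[18,0],[21,12],[32,6],[34,0],[48,6],[50,0]]
[[3,16],[4,0],[7,13],[8,19],[15,13],[18,0],[21,12],[32,6],[34,0],[36,2],[48,6],[50,0]]
[[3,16],[4,0],[7,13],[8,19],[15,13],[18,0],[21,12],[32,6],[34,0],[36,2],[48,6],[50,0]]
[[3,16],[4,0],[7,13],[8,19],[15,13],[18,12],[32,6],[34,0],[36,2],[48,6],[50,0]]
[[3,16],[4,0],[7,13],[8,19],[15,13],[18,12],[20,20],[21,12],[32,6],[34,0],[36,2],[48,6],[50,0]]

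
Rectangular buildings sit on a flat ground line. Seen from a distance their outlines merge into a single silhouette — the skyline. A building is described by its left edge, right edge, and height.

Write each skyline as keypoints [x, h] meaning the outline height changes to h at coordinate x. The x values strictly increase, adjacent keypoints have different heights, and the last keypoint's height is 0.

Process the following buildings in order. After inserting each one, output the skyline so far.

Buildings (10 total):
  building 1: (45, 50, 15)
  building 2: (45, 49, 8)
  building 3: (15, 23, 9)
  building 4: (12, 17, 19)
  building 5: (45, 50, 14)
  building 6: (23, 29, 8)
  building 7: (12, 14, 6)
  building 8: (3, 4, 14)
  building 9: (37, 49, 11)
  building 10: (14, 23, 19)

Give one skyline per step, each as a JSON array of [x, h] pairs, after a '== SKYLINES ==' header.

== SKYLINES ==
[[45,15],[50,0]]
[[45,15],[50,0]]
[[15,9],[23,0],[45,15],[50,0]]
[[12,19],[17,9],[23,0],[45,15],[50,0]]
[[12,19],[17,9],[23,0],[45,15],[50,0]]
[[12,19],[17,9],[23,8],[29,0],[45,15],[50,0]]
[[12,19],[17,9],[23,8],[29,0],[45,15],[50,0]]
[[3,14],[4,0],[12,19],[17,9],[23,8],[29,0],[45,15],[50,0]]
[[3,14],[4,0],[12,19],[17,9],[23,8],[29,0],[37,11],[45,15],[50,0]]
[[3,14],[4,0],[12,19],[23,8],[29,0],[37,11],[45,15],[50,0]]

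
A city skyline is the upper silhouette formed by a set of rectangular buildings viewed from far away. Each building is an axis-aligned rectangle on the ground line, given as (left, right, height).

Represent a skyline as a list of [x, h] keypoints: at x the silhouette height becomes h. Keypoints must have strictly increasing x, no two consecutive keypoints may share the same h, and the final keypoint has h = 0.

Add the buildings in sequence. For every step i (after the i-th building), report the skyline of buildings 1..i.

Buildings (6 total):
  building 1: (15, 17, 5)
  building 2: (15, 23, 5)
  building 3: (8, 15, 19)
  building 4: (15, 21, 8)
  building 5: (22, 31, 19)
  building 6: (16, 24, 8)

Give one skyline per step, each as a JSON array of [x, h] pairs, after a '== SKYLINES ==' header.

== SKYLINES ==
[[15,5],[17,0]]
[[15,5],[23,0]]
[[8,19],[15,5],[23,0]]
[[8,19],[15,8],[21,5],[23,0]]
[[8,19],[15,8],[21,5],[22,19],[31,0]]
[[8,19],[15,8],[22,19],[31,0]]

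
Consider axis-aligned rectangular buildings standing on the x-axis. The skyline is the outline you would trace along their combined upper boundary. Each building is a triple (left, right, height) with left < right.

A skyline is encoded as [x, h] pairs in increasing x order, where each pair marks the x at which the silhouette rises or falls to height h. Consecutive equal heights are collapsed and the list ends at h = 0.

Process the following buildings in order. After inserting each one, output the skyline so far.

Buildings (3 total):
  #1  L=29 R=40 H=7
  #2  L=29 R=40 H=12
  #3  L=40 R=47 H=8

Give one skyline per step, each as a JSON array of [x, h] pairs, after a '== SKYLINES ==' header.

== SKYLINES ==
[[29,7],[40,0]]
[[29,12],[40,0]]
[[29,12],[40,8],[47,0]]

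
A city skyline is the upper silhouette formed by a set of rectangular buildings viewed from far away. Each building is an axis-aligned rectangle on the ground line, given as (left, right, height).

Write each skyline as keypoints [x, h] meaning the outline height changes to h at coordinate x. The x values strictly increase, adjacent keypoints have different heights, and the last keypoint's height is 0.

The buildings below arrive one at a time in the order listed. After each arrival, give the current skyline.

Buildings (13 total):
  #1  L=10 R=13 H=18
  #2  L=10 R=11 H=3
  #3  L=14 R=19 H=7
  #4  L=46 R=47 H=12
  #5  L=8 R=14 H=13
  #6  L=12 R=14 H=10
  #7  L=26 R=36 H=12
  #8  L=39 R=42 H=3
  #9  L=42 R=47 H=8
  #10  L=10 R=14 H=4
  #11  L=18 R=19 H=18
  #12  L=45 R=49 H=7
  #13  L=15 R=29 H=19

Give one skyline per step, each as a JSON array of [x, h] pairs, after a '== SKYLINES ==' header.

== SKYLINES ==
[[10,18],[13,0]]
[[10,18],[13,0]]
[[10,18],[13,0],[14,7],[19,0]]
[[10,18],[13,0],[14,7],[19,0],[46,12],[47,0]]
[[8,13],[10,18],[13,13],[14,7],[19,0],[46,12],[47,0]]
[[8,13],[10,18],[13,13],[14,7],[19,0],[46,12],[47,0]]
[[8,13],[10,18],[13,13],[14,7],[19,0],[26,12],[36,0],[46,12],[47,0]]
[[8,13],[10,18],[13,13],[14,7],[19,0],[26,12],[36,0],[39,3],[42,0],[46,12],[47,0]]
[[8,13],[10,18],[13,13],[14,7],[19,0],[26,12],[36,0],[39,3],[42,8],[46,12],[47,0]]
[[8,13],[10,18],[13,13],[14,7],[19,0],[26,12],[36,0],[39,3],[42,8],[46,12],[47,0]]
[[8,13],[10,18],[13,13],[14,7],[18,18],[19,0],[26,12],[36,0],[39,3],[42,8],[46,12],[47,0]]
[[8,13],[10,18],[13,13],[14,7],[18,18],[19,0],[26,12],[36,0],[39,3],[42,8],[46,12],[47,7],[49,0]]
[[8,13],[10,18],[13,13],[14,7],[15,19],[29,12],[36,0],[39,3],[42,8],[46,12],[47,7],[49,0]]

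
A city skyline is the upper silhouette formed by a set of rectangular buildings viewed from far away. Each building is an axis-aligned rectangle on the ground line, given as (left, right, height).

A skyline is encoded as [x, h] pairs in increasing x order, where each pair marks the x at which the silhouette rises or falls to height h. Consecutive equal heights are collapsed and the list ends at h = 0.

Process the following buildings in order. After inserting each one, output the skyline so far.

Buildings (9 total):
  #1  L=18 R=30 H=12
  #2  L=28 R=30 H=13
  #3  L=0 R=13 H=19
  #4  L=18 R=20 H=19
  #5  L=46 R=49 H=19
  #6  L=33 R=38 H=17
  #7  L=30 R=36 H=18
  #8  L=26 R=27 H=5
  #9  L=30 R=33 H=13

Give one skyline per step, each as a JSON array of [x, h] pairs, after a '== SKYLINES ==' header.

== SKYLINES ==
[[18,12],[30,0]]
[[18,12],[28,13],[30,0]]
[[0,19],[13,0],[18,12],[28,13],[30,0]]
[[0,19],[13,0],[18,19],[20,12],[28,13],[30,0]]
[[0,19],[13,0],[18,19],[20,12],[28,13],[30,0],[46,19],[49,0]]
[[0,19],[13,0],[18,19],[20,12],[28,13],[30,0],[33,17],[38,0],[46,19],[49,0]]
[[0,19],[13,0],[18,19],[20,12],[28,13],[30,18],[36,17],[38,0],[46,19],[49,0]]
[[0,19],[13,0],[18,19],[20,12],[28,13],[30,18],[36,17],[38,0],[46,19],[49,0]]
[[0,19],[13,0],[18,19],[20,12],[28,13],[30,18],[36,17],[38,0],[46,19],[49,0]]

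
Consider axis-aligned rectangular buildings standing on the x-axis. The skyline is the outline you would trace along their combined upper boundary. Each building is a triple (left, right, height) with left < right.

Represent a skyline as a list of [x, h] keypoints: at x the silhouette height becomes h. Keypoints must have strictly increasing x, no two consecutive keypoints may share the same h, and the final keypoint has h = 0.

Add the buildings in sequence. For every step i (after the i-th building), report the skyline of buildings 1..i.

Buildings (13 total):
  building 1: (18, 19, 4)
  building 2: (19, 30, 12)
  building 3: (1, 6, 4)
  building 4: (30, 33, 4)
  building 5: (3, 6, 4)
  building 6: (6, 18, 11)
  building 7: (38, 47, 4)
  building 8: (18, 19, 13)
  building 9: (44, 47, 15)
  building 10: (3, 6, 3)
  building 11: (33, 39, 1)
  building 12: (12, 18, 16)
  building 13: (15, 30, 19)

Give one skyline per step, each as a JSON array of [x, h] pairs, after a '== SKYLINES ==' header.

== SKYLINES ==
[[18,4],[19,0]]
[[18,4],[19,12],[30,0]]
[[1,4],[6,0],[18,4],[19,12],[30,0]]
[[1,4],[6,0],[18,4],[19,12],[30,4],[33,0]]
[[1,4],[6,0],[18,4],[19,12],[30,4],[33,0]]
[[1,4],[6,11],[18,4],[19,12],[30,4],[33,0]]
[[1,4],[6,11],[18,4],[19,12],[30,4],[33,0],[38,4],[47,0]]
[[1,4],[6,11],[18,13],[19,12],[30,4],[33,0],[38,4],[47,0]]
[[1,4],[6,11],[18,13],[19,12],[30,4],[33,0],[38,4],[44,15],[47,0]]
[[1,4],[6,11],[18,13],[19,12],[30,4],[33,0],[38,4],[44,15],[47,0]]
[[1,4],[6,11],[18,13],[19,12],[30,4],[33,1],[38,4],[44,15],[47,0]]
[[1,4],[6,11],[12,16],[18,13],[19,12],[30,4],[33,1],[38,4],[44,15],[47,0]]
[[1,4],[6,11],[12,16],[15,19],[30,4],[33,1],[38,4],[44,15],[47,0]]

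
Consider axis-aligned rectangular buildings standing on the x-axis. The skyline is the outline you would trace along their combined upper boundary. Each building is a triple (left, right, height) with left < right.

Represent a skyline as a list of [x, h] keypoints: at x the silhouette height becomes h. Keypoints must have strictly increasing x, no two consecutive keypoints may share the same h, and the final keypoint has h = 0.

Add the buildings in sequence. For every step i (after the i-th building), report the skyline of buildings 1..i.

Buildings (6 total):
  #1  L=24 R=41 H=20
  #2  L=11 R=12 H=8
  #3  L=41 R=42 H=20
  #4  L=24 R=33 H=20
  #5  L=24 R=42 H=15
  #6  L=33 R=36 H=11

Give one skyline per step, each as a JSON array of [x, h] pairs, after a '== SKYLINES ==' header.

== SKYLINES ==
[[24,20],[41,0]]
[[11,8],[12,0],[24,20],[41,0]]
[[11,8],[12,0],[24,20],[42,0]]
[[11,8],[12,0],[24,20],[42,0]]
[[11,8],[12,0],[24,20],[42,0]]
[[11,8],[12,0],[24,20],[42,0]]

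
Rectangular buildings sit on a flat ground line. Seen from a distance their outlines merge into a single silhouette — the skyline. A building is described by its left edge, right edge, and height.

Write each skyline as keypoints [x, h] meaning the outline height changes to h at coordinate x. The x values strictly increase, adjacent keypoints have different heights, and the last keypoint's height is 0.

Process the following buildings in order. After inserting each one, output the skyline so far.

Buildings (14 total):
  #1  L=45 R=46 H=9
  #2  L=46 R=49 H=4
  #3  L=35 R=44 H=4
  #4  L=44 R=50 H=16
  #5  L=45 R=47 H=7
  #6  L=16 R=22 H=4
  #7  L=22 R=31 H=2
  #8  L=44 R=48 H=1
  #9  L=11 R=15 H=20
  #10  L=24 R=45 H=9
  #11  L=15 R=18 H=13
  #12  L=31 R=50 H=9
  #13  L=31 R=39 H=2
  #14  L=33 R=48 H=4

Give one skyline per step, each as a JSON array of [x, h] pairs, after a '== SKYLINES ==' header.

== SKYLINES ==
[[45,9],[46,0]]
[[45,9],[46,4],[49,0]]
[[35,4],[44,0],[45,9],[46,4],[49,0]]
[[35,4],[44,16],[50,0]]
[[35,4],[44,16],[50,0]]
[[16,4],[22,0],[35,4],[44,16],[50,0]]
[[16,4],[22,2],[31,0],[35,4],[44,16],[50,0]]
[[16,4],[22,2],[31,0],[35,4],[44,16],[50,0]]
[[11,20],[15,0],[16,4],[22,2],[31,0],[35,4],[44,16],[50,0]]
[[11,20],[15,0],[16,4],[22,2],[24,9],[44,16],[50,0]]
[[11,20],[15,13],[18,4],[22,2],[24,9],[44,16],[50,0]]
[[11,20],[15,13],[18,4],[22,2],[24,9],[44,16],[50,0]]
[[11,20],[15,13],[18,4],[22,2],[24,9],[44,16],[50,0]]
[[11,20],[15,13],[18,4],[22,2],[24,9],[44,16],[50,0]]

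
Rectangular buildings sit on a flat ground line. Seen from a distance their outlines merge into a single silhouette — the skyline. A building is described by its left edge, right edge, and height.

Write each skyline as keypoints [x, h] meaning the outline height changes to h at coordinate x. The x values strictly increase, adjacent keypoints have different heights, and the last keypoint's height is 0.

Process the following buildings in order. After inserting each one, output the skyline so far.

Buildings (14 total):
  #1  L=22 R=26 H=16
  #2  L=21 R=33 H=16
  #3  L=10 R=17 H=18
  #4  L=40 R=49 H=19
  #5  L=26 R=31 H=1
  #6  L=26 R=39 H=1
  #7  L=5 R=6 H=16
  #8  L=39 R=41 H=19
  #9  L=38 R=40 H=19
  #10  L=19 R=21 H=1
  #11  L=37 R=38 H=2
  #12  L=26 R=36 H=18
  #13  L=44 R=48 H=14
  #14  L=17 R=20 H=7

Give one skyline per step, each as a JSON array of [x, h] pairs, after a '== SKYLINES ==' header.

== SKYLINES ==
[[22,16],[26,0]]
[[21,16],[33,0]]
[[10,18],[17,0],[21,16],[33,0]]
[[10,18],[17,0],[21,16],[33,0],[40,19],[49,0]]
[[10,18],[17,0],[21,16],[33,0],[40,19],[49,0]]
[[10,18],[17,0],[21,16],[33,1],[39,0],[40,19],[49,0]]
[[5,16],[6,0],[10,18],[17,0],[21,16],[33,1],[39,0],[40,19],[49,0]]
[[5,16],[6,0],[10,18],[17,0],[21,16],[33,1],[39,19],[49,0]]
[[5,16],[6,0],[10,18],[17,0],[21,16],[33,1],[38,19],[49,0]]
[[5,16],[6,0],[10,18],[17,0],[19,1],[21,16],[33,1],[38,19],[49,0]]
[[5,16],[6,0],[10,18],[17,0],[19,1],[21,16],[33,1],[37,2],[38,19],[49,0]]
[[5,16],[6,0],[10,18],[17,0],[19,1],[21,16],[26,18],[36,1],[37,2],[38,19],[49,0]]
[[5,16],[6,0],[10,18],[17,0],[19,1],[21,16],[26,18],[36,1],[37,2],[38,19],[49,0]]
[[5,16],[6,0],[10,18],[17,7],[20,1],[21,16],[26,18],[36,1],[37,2],[38,19],[49,0]]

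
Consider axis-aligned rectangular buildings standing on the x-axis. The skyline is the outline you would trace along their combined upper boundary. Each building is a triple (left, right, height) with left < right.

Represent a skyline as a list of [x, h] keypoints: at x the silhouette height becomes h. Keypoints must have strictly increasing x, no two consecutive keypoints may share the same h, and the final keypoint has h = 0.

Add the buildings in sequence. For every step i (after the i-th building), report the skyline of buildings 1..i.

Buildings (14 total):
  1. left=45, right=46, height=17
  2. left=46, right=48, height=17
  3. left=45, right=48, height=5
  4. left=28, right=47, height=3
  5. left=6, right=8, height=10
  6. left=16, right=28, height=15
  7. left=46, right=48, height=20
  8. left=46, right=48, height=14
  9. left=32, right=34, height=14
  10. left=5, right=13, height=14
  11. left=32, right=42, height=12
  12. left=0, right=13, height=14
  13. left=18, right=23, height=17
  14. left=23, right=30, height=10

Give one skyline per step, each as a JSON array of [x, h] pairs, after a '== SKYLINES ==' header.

== SKYLINES ==
[[45,17],[46,0]]
[[45,17],[48,0]]
[[45,17],[48,0]]
[[28,3],[45,17],[48,0]]
[[6,10],[8,0],[28,3],[45,17],[48,0]]
[[6,10],[8,0],[16,15],[28,3],[45,17],[48,0]]
[[6,10],[8,0],[16,15],[28,3],[45,17],[46,20],[48,0]]
[[6,10],[8,0],[16,15],[28,3],[45,17],[46,20],[48,0]]
[[6,10],[8,0],[16,15],[28,3],[32,14],[34,3],[45,17],[46,20],[48,0]]
[[5,14],[13,0],[16,15],[28,3],[32,14],[34,3],[45,17],[46,20],[48,0]]
[[5,14],[13,0],[16,15],[28,3],[32,14],[34,12],[42,3],[45,17],[46,20],[48,0]]
[[0,14],[13,0],[16,15],[28,3],[32,14],[34,12],[42,3],[45,17],[46,20],[48,0]]
[[0,14],[13,0],[16,15],[18,17],[23,15],[28,3],[32,14],[34,12],[42,3],[45,17],[46,20],[48,0]]
[[0,14],[13,0],[16,15],[18,17],[23,15],[28,10],[30,3],[32,14],[34,12],[42,3],[45,17],[46,20],[48,0]]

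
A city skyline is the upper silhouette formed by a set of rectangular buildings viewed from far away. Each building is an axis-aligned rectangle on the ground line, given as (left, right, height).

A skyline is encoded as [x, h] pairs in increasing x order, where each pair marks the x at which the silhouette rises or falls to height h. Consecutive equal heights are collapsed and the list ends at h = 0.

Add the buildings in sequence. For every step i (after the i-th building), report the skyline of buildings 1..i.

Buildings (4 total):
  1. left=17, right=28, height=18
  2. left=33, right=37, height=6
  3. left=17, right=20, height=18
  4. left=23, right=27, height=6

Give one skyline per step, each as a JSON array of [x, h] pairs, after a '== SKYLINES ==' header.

== SKYLINES ==
[[17,18],[28,0]]
[[17,18],[28,0],[33,6],[37,0]]
[[17,18],[28,0],[33,6],[37,0]]
[[17,18],[28,0],[33,6],[37,0]]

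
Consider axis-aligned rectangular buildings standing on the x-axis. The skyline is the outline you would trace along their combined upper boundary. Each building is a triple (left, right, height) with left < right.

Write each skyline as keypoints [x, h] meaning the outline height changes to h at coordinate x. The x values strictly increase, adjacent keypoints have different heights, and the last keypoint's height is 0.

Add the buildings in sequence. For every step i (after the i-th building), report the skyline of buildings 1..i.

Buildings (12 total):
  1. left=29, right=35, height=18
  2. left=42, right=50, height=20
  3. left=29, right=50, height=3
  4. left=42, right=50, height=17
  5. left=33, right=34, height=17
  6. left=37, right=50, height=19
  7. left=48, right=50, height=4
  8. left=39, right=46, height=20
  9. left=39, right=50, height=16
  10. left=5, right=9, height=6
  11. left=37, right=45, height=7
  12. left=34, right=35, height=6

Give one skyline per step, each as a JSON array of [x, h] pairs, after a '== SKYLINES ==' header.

== SKYLINES ==
[[29,18],[35,0]]
[[29,18],[35,0],[42,20],[50,0]]
[[29,18],[35,3],[42,20],[50,0]]
[[29,18],[35,3],[42,20],[50,0]]
[[29,18],[35,3],[42,20],[50,0]]
[[29,18],[35,3],[37,19],[42,20],[50,0]]
[[29,18],[35,3],[37,19],[42,20],[50,0]]
[[29,18],[35,3],[37,19],[39,20],[50,0]]
[[29,18],[35,3],[37,19],[39,20],[50,0]]
[[5,6],[9,0],[29,18],[35,3],[37,19],[39,20],[50,0]]
[[5,6],[9,0],[29,18],[35,3],[37,19],[39,20],[50,0]]
[[5,6],[9,0],[29,18],[35,3],[37,19],[39,20],[50,0]]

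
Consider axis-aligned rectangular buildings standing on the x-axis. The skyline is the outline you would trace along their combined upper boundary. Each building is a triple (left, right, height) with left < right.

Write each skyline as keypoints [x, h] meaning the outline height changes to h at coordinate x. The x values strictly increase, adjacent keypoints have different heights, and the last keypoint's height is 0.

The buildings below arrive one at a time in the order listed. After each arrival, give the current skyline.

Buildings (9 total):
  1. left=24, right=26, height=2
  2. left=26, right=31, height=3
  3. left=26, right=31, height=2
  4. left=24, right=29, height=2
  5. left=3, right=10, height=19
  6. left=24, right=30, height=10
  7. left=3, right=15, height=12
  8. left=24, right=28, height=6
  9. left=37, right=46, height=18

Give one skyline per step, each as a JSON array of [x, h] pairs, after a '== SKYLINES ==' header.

== SKYLINES ==
[[24,2],[26,0]]
[[24,2],[26,3],[31,0]]
[[24,2],[26,3],[31,0]]
[[24,2],[26,3],[31,0]]
[[3,19],[10,0],[24,2],[26,3],[31,0]]
[[3,19],[10,0],[24,10],[30,3],[31,0]]
[[3,19],[10,12],[15,0],[24,10],[30,3],[31,0]]
[[3,19],[10,12],[15,0],[24,10],[30,3],[31,0]]
[[3,19],[10,12],[15,0],[24,10],[30,3],[31,0],[37,18],[46,0]]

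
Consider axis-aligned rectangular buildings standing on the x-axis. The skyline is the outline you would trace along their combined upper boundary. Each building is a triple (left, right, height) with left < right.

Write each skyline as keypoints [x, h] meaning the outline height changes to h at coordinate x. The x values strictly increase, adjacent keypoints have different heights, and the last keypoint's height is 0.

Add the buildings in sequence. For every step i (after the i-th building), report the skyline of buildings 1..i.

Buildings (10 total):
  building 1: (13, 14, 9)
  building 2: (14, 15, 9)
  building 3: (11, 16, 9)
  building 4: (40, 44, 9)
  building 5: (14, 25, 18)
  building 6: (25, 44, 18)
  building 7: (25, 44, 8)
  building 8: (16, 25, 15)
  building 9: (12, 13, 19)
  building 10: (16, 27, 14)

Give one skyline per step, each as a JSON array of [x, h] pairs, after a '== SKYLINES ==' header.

== SKYLINES ==
[[13,9],[14,0]]
[[13,9],[15,0]]
[[11,9],[16,0]]
[[11,9],[16,0],[40,9],[44,0]]
[[11,9],[14,18],[25,0],[40,9],[44,0]]
[[11,9],[14,18],[44,0]]
[[11,9],[14,18],[44,0]]
[[11,9],[14,18],[44,0]]
[[11,9],[12,19],[13,9],[14,18],[44,0]]
[[11,9],[12,19],[13,9],[14,18],[44,0]]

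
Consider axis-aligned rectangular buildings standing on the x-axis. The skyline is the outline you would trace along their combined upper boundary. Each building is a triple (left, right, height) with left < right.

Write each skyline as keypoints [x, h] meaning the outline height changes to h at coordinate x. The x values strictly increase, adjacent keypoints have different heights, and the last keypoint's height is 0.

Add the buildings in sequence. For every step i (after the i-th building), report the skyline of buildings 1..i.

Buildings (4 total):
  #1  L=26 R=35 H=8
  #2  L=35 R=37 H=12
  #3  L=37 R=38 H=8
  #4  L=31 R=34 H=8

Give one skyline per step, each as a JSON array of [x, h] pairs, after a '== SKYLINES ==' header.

== SKYLINES ==
[[26,8],[35,0]]
[[26,8],[35,12],[37,0]]
[[26,8],[35,12],[37,8],[38,0]]
[[26,8],[35,12],[37,8],[38,0]]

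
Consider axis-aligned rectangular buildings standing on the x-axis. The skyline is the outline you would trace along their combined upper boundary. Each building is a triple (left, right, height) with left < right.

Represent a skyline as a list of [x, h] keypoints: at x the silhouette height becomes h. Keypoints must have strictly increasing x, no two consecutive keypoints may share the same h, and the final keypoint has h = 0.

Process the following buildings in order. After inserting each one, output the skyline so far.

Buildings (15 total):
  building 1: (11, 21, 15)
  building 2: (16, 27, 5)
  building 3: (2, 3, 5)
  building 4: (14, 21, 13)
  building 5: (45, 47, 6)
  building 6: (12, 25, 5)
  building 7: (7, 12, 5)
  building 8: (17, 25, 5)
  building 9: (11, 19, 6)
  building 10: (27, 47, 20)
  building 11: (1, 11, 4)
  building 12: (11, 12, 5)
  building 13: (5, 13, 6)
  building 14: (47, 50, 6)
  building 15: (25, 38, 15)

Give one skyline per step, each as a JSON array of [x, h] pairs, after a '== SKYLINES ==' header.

== SKYLINES ==
[[11,15],[21,0]]
[[11,15],[21,5],[27,0]]
[[2,5],[3,0],[11,15],[21,5],[27,0]]
[[2,5],[3,0],[11,15],[21,5],[27,0]]
[[2,5],[3,0],[11,15],[21,5],[27,0],[45,6],[47,0]]
[[2,5],[3,0],[11,15],[21,5],[27,0],[45,6],[47,0]]
[[2,5],[3,0],[7,5],[11,15],[21,5],[27,0],[45,6],[47,0]]
[[2,5],[3,0],[7,5],[11,15],[21,5],[27,0],[45,6],[47,0]]
[[2,5],[3,0],[7,5],[11,15],[21,5],[27,0],[45,6],[47,0]]
[[2,5],[3,0],[7,5],[11,15],[21,5],[27,20],[47,0]]
[[1,4],[2,5],[3,4],[7,5],[11,15],[21,5],[27,20],[47,0]]
[[1,4],[2,5],[3,4],[7,5],[11,15],[21,5],[27,20],[47,0]]
[[1,4],[2,5],[3,4],[5,6],[11,15],[21,5],[27,20],[47,0]]
[[1,4],[2,5],[3,4],[5,6],[11,15],[21,5],[27,20],[47,6],[50,0]]
[[1,4],[2,5],[3,4],[5,6],[11,15],[21,5],[25,15],[27,20],[47,6],[50,0]]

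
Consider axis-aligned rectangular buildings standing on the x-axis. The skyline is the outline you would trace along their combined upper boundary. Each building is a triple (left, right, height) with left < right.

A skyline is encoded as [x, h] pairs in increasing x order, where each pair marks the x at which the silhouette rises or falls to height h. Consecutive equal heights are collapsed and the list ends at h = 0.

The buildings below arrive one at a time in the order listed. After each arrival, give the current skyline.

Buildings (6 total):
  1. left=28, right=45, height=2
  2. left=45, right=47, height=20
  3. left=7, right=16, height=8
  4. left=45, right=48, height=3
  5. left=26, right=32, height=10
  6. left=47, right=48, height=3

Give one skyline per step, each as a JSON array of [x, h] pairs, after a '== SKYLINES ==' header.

== SKYLINES ==
[[28,2],[45,0]]
[[28,2],[45,20],[47,0]]
[[7,8],[16,0],[28,2],[45,20],[47,0]]
[[7,8],[16,0],[28,2],[45,20],[47,3],[48,0]]
[[7,8],[16,0],[26,10],[32,2],[45,20],[47,3],[48,0]]
[[7,8],[16,0],[26,10],[32,2],[45,20],[47,3],[48,0]]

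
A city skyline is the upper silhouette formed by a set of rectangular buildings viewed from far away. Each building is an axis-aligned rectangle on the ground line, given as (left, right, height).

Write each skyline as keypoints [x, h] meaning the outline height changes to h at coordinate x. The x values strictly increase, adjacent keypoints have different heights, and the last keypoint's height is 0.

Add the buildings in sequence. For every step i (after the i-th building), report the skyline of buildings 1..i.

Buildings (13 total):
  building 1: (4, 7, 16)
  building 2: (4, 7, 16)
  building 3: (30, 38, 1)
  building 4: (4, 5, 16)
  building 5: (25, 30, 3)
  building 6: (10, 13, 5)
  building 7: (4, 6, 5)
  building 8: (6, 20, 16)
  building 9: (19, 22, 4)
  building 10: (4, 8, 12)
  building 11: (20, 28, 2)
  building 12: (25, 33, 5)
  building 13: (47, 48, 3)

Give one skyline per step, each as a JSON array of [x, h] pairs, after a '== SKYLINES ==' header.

== SKYLINES ==
[[4,16],[7,0]]
[[4,16],[7,0]]
[[4,16],[7,0],[30,1],[38,0]]
[[4,16],[7,0],[30,1],[38,0]]
[[4,16],[7,0],[25,3],[30,1],[38,0]]
[[4,16],[7,0],[10,5],[13,0],[25,3],[30,1],[38,0]]
[[4,16],[7,0],[10,5],[13,0],[25,3],[30,1],[38,0]]
[[4,16],[20,0],[25,3],[30,1],[38,0]]
[[4,16],[20,4],[22,0],[25,3],[30,1],[38,0]]
[[4,16],[20,4],[22,0],[25,3],[30,1],[38,0]]
[[4,16],[20,4],[22,2],[25,3],[30,1],[38,0]]
[[4,16],[20,4],[22,2],[25,5],[33,1],[38,0]]
[[4,16],[20,4],[22,2],[25,5],[33,1],[38,0],[47,3],[48,0]]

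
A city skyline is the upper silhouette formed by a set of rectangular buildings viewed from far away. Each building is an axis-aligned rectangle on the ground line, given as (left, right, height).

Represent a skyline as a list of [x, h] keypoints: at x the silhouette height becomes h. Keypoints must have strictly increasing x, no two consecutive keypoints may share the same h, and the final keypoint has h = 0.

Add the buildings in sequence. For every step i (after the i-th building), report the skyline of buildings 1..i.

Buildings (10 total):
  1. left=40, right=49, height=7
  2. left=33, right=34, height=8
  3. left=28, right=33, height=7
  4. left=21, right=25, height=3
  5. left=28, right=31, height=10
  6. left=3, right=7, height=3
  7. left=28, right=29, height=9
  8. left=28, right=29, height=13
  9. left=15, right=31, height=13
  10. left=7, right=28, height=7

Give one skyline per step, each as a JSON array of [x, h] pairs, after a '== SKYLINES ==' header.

== SKYLINES ==
[[40,7],[49,0]]
[[33,8],[34,0],[40,7],[49,0]]
[[28,7],[33,8],[34,0],[40,7],[49,0]]
[[21,3],[25,0],[28,7],[33,8],[34,0],[40,7],[49,0]]
[[21,3],[25,0],[28,10],[31,7],[33,8],[34,0],[40,7],[49,0]]
[[3,3],[7,0],[21,3],[25,0],[28,10],[31,7],[33,8],[34,0],[40,7],[49,0]]
[[3,3],[7,0],[21,3],[25,0],[28,10],[31,7],[33,8],[34,0],[40,7],[49,0]]
[[3,3],[7,0],[21,3],[25,0],[28,13],[29,10],[31,7],[33,8],[34,0],[40,7],[49,0]]
[[3,3],[7,0],[15,13],[31,7],[33,8],[34,0],[40,7],[49,0]]
[[3,3],[7,7],[15,13],[31,7],[33,8],[34,0],[40,7],[49,0]]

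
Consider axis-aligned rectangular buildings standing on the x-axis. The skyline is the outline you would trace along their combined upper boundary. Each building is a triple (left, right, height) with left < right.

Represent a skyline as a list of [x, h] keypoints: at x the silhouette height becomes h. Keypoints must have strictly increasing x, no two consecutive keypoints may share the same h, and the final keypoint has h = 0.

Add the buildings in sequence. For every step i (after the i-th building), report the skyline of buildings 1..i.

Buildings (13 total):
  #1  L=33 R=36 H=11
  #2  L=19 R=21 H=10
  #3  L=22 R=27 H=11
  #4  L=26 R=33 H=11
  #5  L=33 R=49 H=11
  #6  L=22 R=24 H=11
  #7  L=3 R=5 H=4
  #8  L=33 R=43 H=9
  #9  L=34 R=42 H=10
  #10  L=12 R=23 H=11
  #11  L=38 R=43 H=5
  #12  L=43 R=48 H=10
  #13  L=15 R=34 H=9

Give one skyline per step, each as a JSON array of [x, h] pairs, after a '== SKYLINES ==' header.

== SKYLINES ==
[[33,11],[36,0]]
[[19,10],[21,0],[33,11],[36,0]]
[[19,10],[21,0],[22,11],[27,0],[33,11],[36,0]]
[[19,10],[21,0],[22,11],[36,0]]
[[19,10],[21,0],[22,11],[49,0]]
[[19,10],[21,0],[22,11],[49,0]]
[[3,4],[5,0],[19,10],[21,0],[22,11],[49,0]]
[[3,4],[5,0],[19,10],[21,0],[22,11],[49,0]]
[[3,4],[5,0],[19,10],[21,0],[22,11],[49,0]]
[[3,4],[5,0],[12,11],[49,0]]
[[3,4],[5,0],[12,11],[49,0]]
[[3,4],[5,0],[12,11],[49,0]]
[[3,4],[5,0],[12,11],[49,0]]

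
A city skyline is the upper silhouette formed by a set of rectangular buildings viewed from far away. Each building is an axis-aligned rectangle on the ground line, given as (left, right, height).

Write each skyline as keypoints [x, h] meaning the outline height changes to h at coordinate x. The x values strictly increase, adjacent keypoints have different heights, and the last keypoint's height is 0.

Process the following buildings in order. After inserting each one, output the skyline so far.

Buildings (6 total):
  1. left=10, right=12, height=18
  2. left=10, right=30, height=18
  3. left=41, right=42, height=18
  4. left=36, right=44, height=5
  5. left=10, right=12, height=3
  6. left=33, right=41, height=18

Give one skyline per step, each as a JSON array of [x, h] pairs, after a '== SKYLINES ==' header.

== SKYLINES ==
[[10,18],[12,0]]
[[10,18],[30,0]]
[[10,18],[30,0],[41,18],[42,0]]
[[10,18],[30,0],[36,5],[41,18],[42,5],[44,0]]
[[10,18],[30,0],[36,5],[41,18],[42,5],[44,0]]
[[10,18],[30,0],[33,18],[42,5],[44,0]]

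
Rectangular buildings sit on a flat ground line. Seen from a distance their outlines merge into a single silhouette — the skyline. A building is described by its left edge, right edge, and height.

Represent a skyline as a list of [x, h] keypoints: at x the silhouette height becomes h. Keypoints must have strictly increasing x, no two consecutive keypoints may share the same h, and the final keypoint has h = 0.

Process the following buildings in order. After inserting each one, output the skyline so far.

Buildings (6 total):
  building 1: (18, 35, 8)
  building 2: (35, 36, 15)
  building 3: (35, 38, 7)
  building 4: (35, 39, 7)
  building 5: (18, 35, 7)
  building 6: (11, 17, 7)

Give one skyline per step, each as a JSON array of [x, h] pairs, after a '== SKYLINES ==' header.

== SKYLINES ==
[[18,8],[35,0]]
[[18,8],[35,15],[36,0]]
[[18,8],[35,15],[36,7],[38,0]]
[[18,8],[35,15],[36,7],[39,0]]
[[18,8],[35,15],[36,7],[39,0]]
[[11,7],[17,0],[18,8],[35,15],[36,7],[39,0]]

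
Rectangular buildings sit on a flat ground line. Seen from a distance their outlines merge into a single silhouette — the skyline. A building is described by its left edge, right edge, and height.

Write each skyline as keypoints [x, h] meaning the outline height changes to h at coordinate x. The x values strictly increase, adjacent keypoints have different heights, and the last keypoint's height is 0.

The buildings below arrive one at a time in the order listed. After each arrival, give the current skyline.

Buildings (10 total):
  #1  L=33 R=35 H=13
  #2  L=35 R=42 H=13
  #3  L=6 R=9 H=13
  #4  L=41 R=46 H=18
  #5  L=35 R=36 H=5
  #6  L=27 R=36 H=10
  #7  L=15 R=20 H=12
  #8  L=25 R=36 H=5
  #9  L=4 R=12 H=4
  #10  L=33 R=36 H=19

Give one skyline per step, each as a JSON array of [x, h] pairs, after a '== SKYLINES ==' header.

== SKYLINES ==
[[33,13],[35,0]]
[[33,13],[42,0]]
[[6,13],[9,0],[33,13],[42,0]]
[[6,13],[9,0],[33,13],[41,18],[46,0]]
[[6,13],[9,0],[33,13],[41,18],[46,0]]
[[6,13],[9,0],[27,10],[33,13],[41,18],[46,0]]
[[6,13],[9,0],[15,12],[20,0],[27,10],[33,13],[41,18],[46,0]]
[[6,13],[9,0],[15,12],[20,0],[25,5],[27,10],[33,13],[41,18],[46,0]]
[[4,4],[6,13],[9,4],[12,0],[15,12],[20,0],[25,5],[27,10],[33,13],[41,18],[46,0]]
[[4,4],[6,13],[9,4],[12,0],[15,12],[20,0],[25,5],[27,10],[33,19],[36,13],[41,18],[46,0]]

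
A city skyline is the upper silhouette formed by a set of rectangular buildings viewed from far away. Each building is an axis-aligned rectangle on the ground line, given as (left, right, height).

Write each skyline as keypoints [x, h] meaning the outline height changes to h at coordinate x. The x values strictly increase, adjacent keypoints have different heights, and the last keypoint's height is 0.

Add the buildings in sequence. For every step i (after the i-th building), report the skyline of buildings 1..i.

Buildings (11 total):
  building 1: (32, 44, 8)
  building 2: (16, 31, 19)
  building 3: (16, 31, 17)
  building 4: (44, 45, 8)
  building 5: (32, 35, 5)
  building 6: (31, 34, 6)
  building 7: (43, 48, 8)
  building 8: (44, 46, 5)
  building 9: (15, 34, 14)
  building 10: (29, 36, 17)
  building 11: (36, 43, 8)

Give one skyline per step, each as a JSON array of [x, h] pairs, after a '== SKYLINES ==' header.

== SKYLINES ==
[[32,8],[44,0]]
[[16,19],[31,0],[32,8],[44,0]]
[[16,19],[31,0],[32,8],[44,0]]
[[16,19],[31,0],[32,8],[45,0]]
[[16,19],[31,0],[32,8],[45,0]]
[[16,19],[31,6],[32,8],[45,0]]
[[16,19],[31,6],[32,8],[48,0]]
[[16,19],[31,6],[32,8],[48,0]]
[[15,14],[16,19],[31,14],[34,8],[48,0]]
[[15,14],[16,19],[31,17],[36,8],[48,0]]
[[15,14],[16,19],[31,17],[36,8],[48,0]]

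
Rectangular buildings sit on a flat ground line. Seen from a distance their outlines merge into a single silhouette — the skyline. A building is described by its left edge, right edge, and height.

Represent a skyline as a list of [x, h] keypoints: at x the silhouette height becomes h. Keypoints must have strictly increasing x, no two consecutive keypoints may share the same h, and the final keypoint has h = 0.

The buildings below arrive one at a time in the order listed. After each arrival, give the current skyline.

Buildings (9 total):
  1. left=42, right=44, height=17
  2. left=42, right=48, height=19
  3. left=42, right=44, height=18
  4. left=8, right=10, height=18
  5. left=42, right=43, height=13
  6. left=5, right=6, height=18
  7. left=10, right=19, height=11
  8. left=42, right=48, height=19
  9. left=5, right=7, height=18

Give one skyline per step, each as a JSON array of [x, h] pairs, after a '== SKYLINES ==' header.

== SKYLINES ==
[[42,17],[44,0]]
[[42,19],[48,0]]
[[42,19],[48,0]]
[[8,18],[10,0],[42,19],[48,0]]
[[8,18],[10,0],[42,19],[48,0]]
[[5,18],[6,0],[8,18],[10,0],[42,19],[48,0]]
[[5,18],[6,0],[8,18],[10,11],[19,0],[42,19],[48,0]]
[[5,18],[6,0],[8,18],[10,11],[19,0],[42,19],[48,0]]
[[5,18],[7,0],[8,18],[10,11],[19,0],[42,19],[48,0]]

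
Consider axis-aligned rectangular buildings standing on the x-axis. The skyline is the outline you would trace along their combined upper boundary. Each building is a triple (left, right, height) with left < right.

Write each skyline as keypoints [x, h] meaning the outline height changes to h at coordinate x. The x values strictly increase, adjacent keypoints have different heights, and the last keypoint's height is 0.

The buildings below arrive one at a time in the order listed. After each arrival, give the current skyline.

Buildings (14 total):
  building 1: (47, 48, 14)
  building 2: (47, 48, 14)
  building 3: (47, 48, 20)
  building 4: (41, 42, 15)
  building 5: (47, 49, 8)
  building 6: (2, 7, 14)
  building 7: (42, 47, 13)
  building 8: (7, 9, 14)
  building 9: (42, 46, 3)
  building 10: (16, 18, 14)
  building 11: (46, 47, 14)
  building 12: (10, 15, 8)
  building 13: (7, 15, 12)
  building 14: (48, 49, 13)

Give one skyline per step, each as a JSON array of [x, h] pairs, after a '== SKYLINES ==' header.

== SKYLINES ==
[[47,14],[48,0]]
[[47,14],[48,0]]
[[47,20],[48,0]]
[[41,15],[42,0],[47,20],[48,0]]
[[41,15],[42,0],[47,20],[48,8],[49,0]]
[[2,14],[7,0],[41,15],[42,0],[47,20],[48,8],[49,0]]
[[2,14],[7,0],[41,15],[42,13],[47,20],[48,8],[49,0]]
[[2,14],[9,0],[41,15],[42,13],[47,20],[48,8],[49,0]]
[[2,14],[9,0],[41,15],[42,13],[47,20],[48,8],[49,0]]
[[2,14],[9,0],[16,14],[18,0],[41,15],[42,13],[47,20],[48,8],[49,0]]
[[2,14],[9,0],[16,14],[18,0],[41,15],[42,13],[46,14],[47,20],[48,8],[49,0]]
[[2,14],[9,0],[10,8],[15,0],[16,14],[18,0],[41,15],[42,13],[46,14],[47,20],[48,8],[49,0]]
[[2,14],[9,12],[15,0],[16,14],[18,0],[41,15],[42,13],[46,14],[47,20],[48,8],[49,0]]
[[2,14],[9,12],[15,0],[16,14],[18,0],[41,15],[42,13],[46,14],[47,20],[48,13],[49,0]]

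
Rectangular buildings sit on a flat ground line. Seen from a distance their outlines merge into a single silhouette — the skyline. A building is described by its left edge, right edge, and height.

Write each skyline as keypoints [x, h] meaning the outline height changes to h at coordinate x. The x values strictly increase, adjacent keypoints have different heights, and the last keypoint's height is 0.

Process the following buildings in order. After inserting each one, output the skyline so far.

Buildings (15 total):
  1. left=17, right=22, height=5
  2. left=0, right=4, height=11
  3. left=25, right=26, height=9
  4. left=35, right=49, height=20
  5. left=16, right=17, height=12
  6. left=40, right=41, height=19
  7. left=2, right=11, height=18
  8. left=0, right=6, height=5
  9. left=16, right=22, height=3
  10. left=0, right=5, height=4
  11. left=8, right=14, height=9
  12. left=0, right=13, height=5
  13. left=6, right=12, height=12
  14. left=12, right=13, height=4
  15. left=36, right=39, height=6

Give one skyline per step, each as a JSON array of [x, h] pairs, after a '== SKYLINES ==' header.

== SKYLINES ==
[[17,5],[22,0]]
[[0,11],[4,0],[17,5],[22,0]]
[[0,11],[4,0],[17,5],[22,0],[25,9],[26,0]]
[[0,11],[4,0],[17,5],[22,0],[25,9],[26,0],[35,20],[49,0]]
[[0,11],[4,0],[16,12],[17,5],[22,0],[25,9],[26,0],[35,20],[49,0]]
[[0,11],[4,0],[16,12],[17,5],[22,0],[25,9],[26,0],[35,20],[49,0]]
[[0,11],[2,18],[11,0],[16,12],[17,5],[22,0],[25,9],[26,0],[35,20],[49,0]]
[[0,11],[2,18],[11,0],[16,12],[17,5],[22,0],[25,9],[26,0],[35,20],[49,0]]
[[0,11],[2,18],[11,0],[16,12],[17,5],[22,0],[25,9],[26,0],[35,20],[49,0]]
[[0,11],[2,18],[11,0],[16,12],[17,5],[22,0],[25,9],[26,0],[35,20],[49,0]]
[[0,11],[2,18],[11,9],[14,0],[16,12],[17,5],[22,0],[25,9],[26,0],[35,20],[49,0]]
[[0,11],[2,18],[11,9],[14,0],[16,12],[17,5],[22,0],[25,9],[26,0],[35,20],[49,0]]
[[0,11],[2,18],[11,12],[12,9],[14,0],[16,12],[17,5],[22,0],[25,9],[26,0],[35,20],[49,0]]
[[0,11],[2,18],[11,12],[12,9],[14,0],[16,12],[17,5],[22,0],[25,9],[26,0],[35,20],[49,0]]
[[0,11],[2,18],[11,12],[12,9],[14,0],[16,12],[17,5],[22,0],[25,9],[26,0],[35,20],[49,0]]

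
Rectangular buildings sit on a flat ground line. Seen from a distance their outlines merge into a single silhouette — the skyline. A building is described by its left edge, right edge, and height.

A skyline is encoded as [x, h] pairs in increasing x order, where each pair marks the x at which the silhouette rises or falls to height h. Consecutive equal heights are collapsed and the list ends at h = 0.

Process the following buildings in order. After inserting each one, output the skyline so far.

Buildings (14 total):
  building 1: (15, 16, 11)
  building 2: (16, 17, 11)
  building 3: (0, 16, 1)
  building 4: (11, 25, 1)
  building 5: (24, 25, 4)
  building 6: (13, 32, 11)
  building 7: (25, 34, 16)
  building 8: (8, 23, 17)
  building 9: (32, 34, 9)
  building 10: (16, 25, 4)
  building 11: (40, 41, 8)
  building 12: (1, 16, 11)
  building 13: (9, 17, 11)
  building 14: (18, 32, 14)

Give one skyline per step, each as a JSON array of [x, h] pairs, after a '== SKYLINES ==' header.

== SKYLINES ==
[[15,11],[16,0]]
[[15,11],[17,0]]
[[0,1],[15,11],[17,0]]
[[0,1],[15,11],[17,1],[25,0]]
[[0,1],[15,11],[17,1],[24,4],[25,0]]
[[0,1],[13,11],[32,0]]
[[0,1],[13,11],[25,16],[34,0]]
[[0,1],[8,17],[23,11],[25,16],[34,0]]
[[0,1],[8,17],[23,11],[25,16],[34,0]]
[[0,1],[8,17],[23,11],[25,16],[34,0]]
[[0,1],[8,17],[23,11],[25,16],[34,0],[40,8],[41,0]]
[[0,1],[1,11],[8,17],[23,11],[25,16],[34,0],[40,8],[41,0]]
[[0,1],[1,11],[8,17],[23,11],[25,16],[34,0],[40,8],[41,0]]
[[0,1],[1,11],[8,17],[23,14],[25,16],[34,0],[40,8],[41,0]]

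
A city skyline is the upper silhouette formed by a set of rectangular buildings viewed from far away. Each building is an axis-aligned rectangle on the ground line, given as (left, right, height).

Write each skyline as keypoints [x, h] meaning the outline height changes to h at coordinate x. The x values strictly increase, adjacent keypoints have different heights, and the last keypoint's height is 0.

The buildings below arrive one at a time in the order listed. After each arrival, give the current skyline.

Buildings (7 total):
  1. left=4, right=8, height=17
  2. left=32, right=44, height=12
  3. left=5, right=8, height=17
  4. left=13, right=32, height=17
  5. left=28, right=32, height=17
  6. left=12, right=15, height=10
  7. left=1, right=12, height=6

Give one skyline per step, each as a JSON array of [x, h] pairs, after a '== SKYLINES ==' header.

== SKYLINES ==
[[4,17],[8,0]]
[[4,17],[8,0],[32,12],[44,0]]
[[4,17],[8,0],[32,12],[44,0]]
[[4,17],[8,0],[13,17],[32,12],[44,0]]
[[4,17],[8,0],[13,17],[32,12],[44,0]]
[[4,17],[8,0],[12,10],[13,17],[32,12],[44,0]]
[[1,6],[4,17],[8,6],[12,10],[13,17],[32,12],[44,0]]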